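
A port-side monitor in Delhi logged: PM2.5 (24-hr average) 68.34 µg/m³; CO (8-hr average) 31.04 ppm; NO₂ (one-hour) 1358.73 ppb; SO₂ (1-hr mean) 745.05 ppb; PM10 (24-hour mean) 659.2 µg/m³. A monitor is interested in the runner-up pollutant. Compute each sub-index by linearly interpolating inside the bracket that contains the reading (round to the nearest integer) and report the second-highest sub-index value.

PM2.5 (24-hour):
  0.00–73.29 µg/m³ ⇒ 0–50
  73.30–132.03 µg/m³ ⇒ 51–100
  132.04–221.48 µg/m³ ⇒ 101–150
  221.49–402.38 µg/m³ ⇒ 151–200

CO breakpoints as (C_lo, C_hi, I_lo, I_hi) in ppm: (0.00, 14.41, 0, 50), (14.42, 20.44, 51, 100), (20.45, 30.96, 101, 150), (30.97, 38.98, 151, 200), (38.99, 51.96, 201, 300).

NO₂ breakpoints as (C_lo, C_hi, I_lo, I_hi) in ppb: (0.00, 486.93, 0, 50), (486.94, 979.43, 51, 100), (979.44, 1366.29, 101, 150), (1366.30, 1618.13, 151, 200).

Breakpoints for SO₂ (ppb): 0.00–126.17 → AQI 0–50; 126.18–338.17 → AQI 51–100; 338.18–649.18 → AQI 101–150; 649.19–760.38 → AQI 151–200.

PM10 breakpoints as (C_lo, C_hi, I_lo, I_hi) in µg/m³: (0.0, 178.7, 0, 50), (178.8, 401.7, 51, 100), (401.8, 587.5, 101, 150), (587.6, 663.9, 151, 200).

193

PM2.5: row 0.00–73.29 (AQI 0–50). (50−0)·(68.34−0.00)/(73.29−0.00) + 0 = 50·68.34/73.29 + 0 ≈ 46.62 → 47.
CO 31.04: bracket 30.97–38.98 → index 151–200; slope 49/8.01, offset 0.07.
AQI = 151 + 49/8.01·0.07 ≈ 151.43 ⇒ 151.
NO₂: row 979.44–1366.29 (AQI 101–150). (150−101)·(1358.73−979.44)/(1366.29−979.44) + 101 = 49·379.29/386.85 + 101 ≈ 149.04 → 149.
SO₂: 745.05 lies in 649.19–760.38, so I_lo=151, I_hi=200, C_lo=649.19, C_hi=760.38.
(200−151)/(760.38−649.19) × (745.05−649.19) + 151 = 49/111.19 × 95.86 + 151 ≈ 193.24 → 193.
PM10: 659.2 ∈ [587.6, 663.9] ↔ index [151, 200].
151 + (659.2−587.6)·(200−151)/(663.9−587.6) = 151 + 71.6·49/76.3 ≈ 196.98, so AQI = 197.
Sub-indices: PM2.5→47, CO→151, NO₂→149, SO₂→193, PM10→197. Ranked high→low: 197, 193, 151, 149, 47. Second-highest sub-index = 193.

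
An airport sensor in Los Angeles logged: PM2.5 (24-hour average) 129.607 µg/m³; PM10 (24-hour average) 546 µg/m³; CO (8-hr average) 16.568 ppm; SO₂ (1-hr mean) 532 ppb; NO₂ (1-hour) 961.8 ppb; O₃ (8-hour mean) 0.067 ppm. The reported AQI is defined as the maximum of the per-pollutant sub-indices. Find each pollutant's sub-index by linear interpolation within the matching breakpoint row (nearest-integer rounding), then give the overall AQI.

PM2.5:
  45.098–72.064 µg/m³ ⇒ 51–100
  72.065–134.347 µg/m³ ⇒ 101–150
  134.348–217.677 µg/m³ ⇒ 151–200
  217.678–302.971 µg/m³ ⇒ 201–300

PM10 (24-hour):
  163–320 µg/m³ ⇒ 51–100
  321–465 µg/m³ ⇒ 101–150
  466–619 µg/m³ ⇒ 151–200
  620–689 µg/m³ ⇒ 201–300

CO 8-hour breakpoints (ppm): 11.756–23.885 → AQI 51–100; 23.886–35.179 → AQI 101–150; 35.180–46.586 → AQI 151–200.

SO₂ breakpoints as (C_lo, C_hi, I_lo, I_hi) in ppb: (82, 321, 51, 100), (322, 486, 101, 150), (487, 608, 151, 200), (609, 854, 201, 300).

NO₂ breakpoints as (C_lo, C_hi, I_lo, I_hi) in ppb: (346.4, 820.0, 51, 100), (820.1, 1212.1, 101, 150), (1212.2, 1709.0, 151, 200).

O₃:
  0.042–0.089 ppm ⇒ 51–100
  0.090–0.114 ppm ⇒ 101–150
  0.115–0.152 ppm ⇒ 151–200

177

PM2.5: 129.607 ∈ [72.065, 134.347] ↔ index [101, 150].
101 + (129.607−72.065)·(150−101)/(134.347−72.065) = 101 + 57.542·49/62.282 ≈ 146.27, so AQI = 146.
PM10: 546 lies in 466–619, so I_lo=151, I_hi=200, C_lo=466, C_hi=619.
(200−151)/(619−466) × (546−466) + 151 = 49/153 × 80 + 151 ≈ 176.62 → 177.
CO: 16.568 lies in 11.756–23.885, so I_lo=51, I_hi=100, C_lo=11.756, C_hi=23.885.
(100−51)/(23.885−11.756) × (16.568−11.756) + 51 = 49/12.129 × 4.812 + 51 ≈ 70.44 → 70.
SO₂: row 487–608 (AQI 151–200). (200−151)·(532−487)/(608−487) + 151 = 49·45/121 + 151 ≈ 169.22 → 169.
NO₂: 961.8 lies in 820.1–1212.1, so I_lo=101, I_hi=150, C_lo=820.1, C_hi=1212.1.
(150−101)/(1212.1−820.1) × (961.8−820.1) + 101 = 49/392.0 × 141.7 + 101 ≈ 118.71 → 119.
O₃: row 0.042–0.089 (AQI 51–100). (100−51)·(0.067−0.042)/(0.089−0.042) + 51 = 49·0.025/0.047 + 51 ≈ 77.06 → 77.
Sub-indices: PM2.5→146, PM10→177, CO→70, SO₂→169, NO₂→119, O₃→77. Overall AQI = max = 177; dominant pollutant is PM10.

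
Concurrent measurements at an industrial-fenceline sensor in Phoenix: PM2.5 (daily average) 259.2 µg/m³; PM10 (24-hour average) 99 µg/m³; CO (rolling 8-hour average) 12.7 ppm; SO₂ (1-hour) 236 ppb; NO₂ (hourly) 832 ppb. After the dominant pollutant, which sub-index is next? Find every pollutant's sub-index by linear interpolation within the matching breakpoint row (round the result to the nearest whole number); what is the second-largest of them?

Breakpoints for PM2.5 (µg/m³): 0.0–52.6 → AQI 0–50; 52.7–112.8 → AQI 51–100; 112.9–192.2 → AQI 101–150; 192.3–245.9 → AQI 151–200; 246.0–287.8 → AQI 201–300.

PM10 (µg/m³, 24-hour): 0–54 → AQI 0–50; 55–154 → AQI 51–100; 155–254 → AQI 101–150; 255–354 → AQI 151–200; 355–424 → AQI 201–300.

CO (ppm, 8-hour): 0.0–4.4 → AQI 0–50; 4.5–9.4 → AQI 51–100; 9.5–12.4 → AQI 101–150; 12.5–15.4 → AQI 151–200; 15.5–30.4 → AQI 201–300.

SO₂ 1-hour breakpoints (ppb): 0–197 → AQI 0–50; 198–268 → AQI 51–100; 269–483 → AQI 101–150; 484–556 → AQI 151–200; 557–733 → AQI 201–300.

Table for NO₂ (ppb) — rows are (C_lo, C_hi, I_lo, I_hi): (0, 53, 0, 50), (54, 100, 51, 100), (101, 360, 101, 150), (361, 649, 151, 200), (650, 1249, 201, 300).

231

PM2.5: 259.2 lies in 246.0–287.8, so I_lo=201, I_hi=300, C_lo=246.0, C_hi=287.8.
(300−201)/(287.8−246.0) × (259.2−246.0) + 201 = 99/41.8 × 13.2 + 201 ≈ 232.26 → 232.
PM10: 99 ∈ [55, 154] ↔ index [51, 100].
51 + (99−55)·(100−51)/(154−55) = 51 + 44·49/99 ≈ 72.78, so AQI = 73.
CO: 12.7 lies in 12.5–15.4, so I_lo=151, I_hi=200, C_lo=12.5, C_hi=15.4.
(200−151)/(15.4−12.5) × (12.7−12.5) + 151 = 49/2.9 × 0.2 + 151 ≈ 154.38 → 154.
SO₂ 236: bracket 198–268 → index 51–100; slope 49/70, offset 38.
AQI = 51 + 49/70·38 ≈ 77.60 ⇒ 78.
NO₂ 832: bracket 650–1249 → index 201–300; slope 99/599, offset 182.
AQI = 201 + 99/599·182 ≈ 231.08 ⇒ 231.
Sub-indices: PM2.5→232, PM10→73, CO→154, SO₂→78, NO₂→231. Ranked high→low: 232, 231, 154, 78, 73. Second-highest sub-index = 231.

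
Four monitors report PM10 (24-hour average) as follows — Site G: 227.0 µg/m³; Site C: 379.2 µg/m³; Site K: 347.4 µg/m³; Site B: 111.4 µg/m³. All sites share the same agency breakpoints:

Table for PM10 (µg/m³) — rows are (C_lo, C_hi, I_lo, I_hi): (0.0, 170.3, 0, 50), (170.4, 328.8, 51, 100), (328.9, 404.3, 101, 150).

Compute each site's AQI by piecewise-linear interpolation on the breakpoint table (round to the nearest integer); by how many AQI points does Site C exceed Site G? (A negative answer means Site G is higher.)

Site G 227.0: bracket 170.4–328.8 → index 51–100; slope 49/158.4, offset 56.6.
AQI = 51 + 49/158.4·56.6 ≈ 68.51 ⇒ 69.
Site C 379.2: bracket 328.9–404.3 → index 101–150; slope 49/75.4, offset 50.3.
AQI = 101 + 49/75.4·50.3 ≈ 133.69 ⇒ 134.
Site K 347.4: bracket 328.9–404.3 → index 101–150; slope 49/75.4, offset 18.5.
AQI = 101 + 49/75.4·18.5 ≈ 113.02 ⇒ 113.
Site B: 111.4 lies in 0.0–170.3, so I_lo=0, I_hi=50, C_lo=0.0, C_hi=170.3.
(50−0)/(170.3−0.0) × (111.4−0.0) + 0 = 50/170.3 × 111.4 + 0 ≈ 32.71 → 33.
AQIs: Site G=69, Site C=134, Site K=113, Site B=33. Site C (134) − Site G (69) = 65.

65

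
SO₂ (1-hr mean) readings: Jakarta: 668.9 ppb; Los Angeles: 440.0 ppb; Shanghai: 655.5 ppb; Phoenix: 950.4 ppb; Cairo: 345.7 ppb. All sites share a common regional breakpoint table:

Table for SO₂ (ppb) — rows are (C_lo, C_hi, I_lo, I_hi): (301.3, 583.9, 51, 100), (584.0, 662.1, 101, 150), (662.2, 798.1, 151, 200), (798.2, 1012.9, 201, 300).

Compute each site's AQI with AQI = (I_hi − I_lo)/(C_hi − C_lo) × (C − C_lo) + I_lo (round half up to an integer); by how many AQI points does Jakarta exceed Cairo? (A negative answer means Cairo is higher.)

94

Jakarta: 668.9 lies in 662.2–798.1, so I_lo=151, I_hi=200, C_lo=662.2, C_hi=798.1.
(200−151)/(798.1−662.2) × (668.9−662.2) + 151 = 49/135.9 × 6.7 + 151 ≈ 153.42 → 153.
Los Angeles 440.0: bracket 301.3–583.9 → index 51–100; slope 49/282.6, offset 138.7.
AQI = 51 + 49/282.6·138.7 ≈ 75.05 ⇒ 75.
Shanghai: 655.5 ∈ [584.0, 662.1] ↔ index [101, 150].
101 + (655.5−584.0)·(150−101)/(662.1−584.0) = 101 + 71.5·49/78.1 ≈ 145.86, so AQI = 146.
Phoenix: 950.4 lies in 798.2–1012.9, so I_lo=201, I_hi=300, C_lo=798.2, C_hi=1012.9.
(300−201)/(1012.9−798.2) × (950.4−798.2) + 201 = 99/214.7 × 152.2 + 201 ≈ 271.18 → 271.
Cairo: 345.7 lies in 301.3–583.9, so I_lo=51, I_hi=100, C_lo=301.3, C_hi=583.9.
(100−51)/(583.9−301.3) × (345.7−301.3) + 51 = 49/282.6 × 44.4 + 51 ≈ 58.70 → 59.
AQIs: Jakarta=153, Los Angeles=75, Shanghai=146, Phoenix=271, Cairo=59. Jakarta (153) − Cairo (59) = 94.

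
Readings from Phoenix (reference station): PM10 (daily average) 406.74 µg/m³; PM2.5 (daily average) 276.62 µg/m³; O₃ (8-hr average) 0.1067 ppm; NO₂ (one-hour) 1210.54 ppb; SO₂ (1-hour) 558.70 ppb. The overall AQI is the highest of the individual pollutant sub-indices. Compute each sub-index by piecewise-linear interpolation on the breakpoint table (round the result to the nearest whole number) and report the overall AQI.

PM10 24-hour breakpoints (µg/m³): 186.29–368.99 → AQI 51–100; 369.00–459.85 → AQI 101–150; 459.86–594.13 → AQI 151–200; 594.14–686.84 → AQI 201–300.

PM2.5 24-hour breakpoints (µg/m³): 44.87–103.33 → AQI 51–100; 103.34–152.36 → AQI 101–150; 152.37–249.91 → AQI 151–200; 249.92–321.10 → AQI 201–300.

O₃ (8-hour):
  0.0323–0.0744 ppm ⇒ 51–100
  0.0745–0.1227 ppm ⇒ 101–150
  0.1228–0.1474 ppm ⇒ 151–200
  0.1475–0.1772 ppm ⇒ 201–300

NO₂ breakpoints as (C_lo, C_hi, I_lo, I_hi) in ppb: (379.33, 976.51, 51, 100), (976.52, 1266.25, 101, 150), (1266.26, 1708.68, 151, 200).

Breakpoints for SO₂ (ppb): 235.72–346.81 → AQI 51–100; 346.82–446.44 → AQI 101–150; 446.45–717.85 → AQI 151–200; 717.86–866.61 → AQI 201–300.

238

PM10: 406.74 ∈ [369.00, 459.85] ↔ index [101, 150].
101 + (406.74−369.00)·(150−101)/(459.85−369.00) = 101 + 37.74·49/90.85 ≈ 121.36, so AQI = 121.
PM2.5: 276.62 lies in 249.92–321.10, so I_lo=201, I_hi=300, C_lo=249.92, C_hi=321.10.
(300−201)/(321.10−249.92) × (276.62−249.92) + 201 = 99/71.18 × 26.70 + 201 ≈ 238.14 → 238.
O₃ 0.1067: bracket 0.0745–0.1227 → index 101–150; slope 49/0.0482, offset 0.0322.
AQI = 101 + 49/0.0482·0.0322 ≈ 133.73 ⇒ 134.
NO₂ 1210.54: bracket 976.52–1266.25 → index 101–150; slope 49/289.73, offset 234.02.
AQI = 101 + 49/289.73·234.02 ≈ 140.58 ⇒ 141.
SO₂ 558.70: bracket 446.45–717.85 → index 151–200; slope 49/271.40, offset 112.25.
AQI = 151 + 49/271.40·112.25 ≈ 171.27 ⇒ 171.
Sub-indices: PM10→121, PM2.5→238, O₃→134, NO₂→141, SO₂→171. Overall AQI = max = 238; dominant pollutant is PM2.5.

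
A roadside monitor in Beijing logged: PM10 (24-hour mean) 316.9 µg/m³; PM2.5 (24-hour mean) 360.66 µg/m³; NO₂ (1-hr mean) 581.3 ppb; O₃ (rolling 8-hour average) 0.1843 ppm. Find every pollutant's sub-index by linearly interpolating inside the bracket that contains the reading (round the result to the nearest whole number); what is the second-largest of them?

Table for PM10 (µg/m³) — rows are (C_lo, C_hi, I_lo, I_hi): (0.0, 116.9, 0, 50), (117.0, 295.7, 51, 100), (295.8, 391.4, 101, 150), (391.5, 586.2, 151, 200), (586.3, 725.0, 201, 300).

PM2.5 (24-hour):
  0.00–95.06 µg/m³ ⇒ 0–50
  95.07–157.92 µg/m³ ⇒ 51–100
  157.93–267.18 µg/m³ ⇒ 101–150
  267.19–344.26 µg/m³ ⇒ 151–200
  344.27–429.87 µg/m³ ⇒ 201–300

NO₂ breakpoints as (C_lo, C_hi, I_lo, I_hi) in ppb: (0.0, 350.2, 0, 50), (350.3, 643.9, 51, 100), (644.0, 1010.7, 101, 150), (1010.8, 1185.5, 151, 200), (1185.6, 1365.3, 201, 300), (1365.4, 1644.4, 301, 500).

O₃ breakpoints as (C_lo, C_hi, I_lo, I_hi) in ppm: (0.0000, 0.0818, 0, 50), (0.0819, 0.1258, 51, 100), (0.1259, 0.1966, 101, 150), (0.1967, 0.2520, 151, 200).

PM10 316.9: bracket 295.8–391.4 → index 101–150; slope 49/95.6, offset 21.1.
AQI = 101 + 49/95.6·21.1 ≈ 111.81 ⇒ 112.
PM2.5: 360.66 lies in 344.27–429.87, so I_lo=201, I_hi=300, C_lo=344.27, C_hi=429.87.
(300−201)/(429.87−344.27) × (360.66−344.27) + 201 = 99/85.60 × 16.39 + 201 ≈ 219.96 → 220.
NO₂: row 350.3–643.9 (AQI 51–100). (100−51)·(581.3−350.3)/(643.9−350.3) + 51 = 49·231.0/293.6 + 51 ≈ 89.55 → 90.
O₃: 0.1843 ∈ [0.1259, 0.1966] ↔ index [101, 150].
101 + (0.1843−0.1259)·(150−101)/(0.1966−0.1259) = 101 + 0.0584·49/0.0707 ≈ 141.48, so AQI = 141.
Sub-indices: PM10→112, PM2.5→220, NO₂→90, O₃→141. Ranked high→low: 220, 141, 112, 90. Second-highest sub-index = 141.

141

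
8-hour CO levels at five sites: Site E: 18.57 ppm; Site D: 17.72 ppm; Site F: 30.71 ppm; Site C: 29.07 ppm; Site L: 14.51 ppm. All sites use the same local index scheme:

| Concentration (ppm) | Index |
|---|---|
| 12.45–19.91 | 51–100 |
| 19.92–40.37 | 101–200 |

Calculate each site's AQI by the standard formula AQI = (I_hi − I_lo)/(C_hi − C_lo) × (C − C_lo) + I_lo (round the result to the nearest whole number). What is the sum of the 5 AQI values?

540

Site E 18.57: bracket 12.45–19.91 → index 51–100; slope 49/7.46, offset 6.12.
AQI = 51 + 49/7.46·6.12 ≈ 91.20 ⇒ 91.
Site D: 17.72 ∈ [12.45, 19.91] ↔ index [51, 100].
51 + (17.72−12.45)·(100−51)/(19.91−12.45) = 51 + 5.27·49/7.46 ≈ 85.62, so AQI = 86.
Site F: row 19.92–40.37 (AQI 101–200). (200−101)·(30.71−19.92)/(40.37−19.92) + 101 = 99·10.79/20.45 + 101 ≈ 153.24 → 153.
Site C 29.07: bracket 19.92–40.37 → index 101–200; slope 99/20.45, offset 9.15.
AQI = 101 + 99/20.45·9.15 ≈ 145.30 ⇒ 145.
Site L: 14.51 ∈ [12.45, 19.91] ↔ index [51, 100].
51 + (14.51−12.45)·(100−51)/(19.91−12.45) = 51 + 2.06·49/7.46 ≈ 64.53, so AQI = 65.
AQIs: Site E=91, Site D=86, Site F=153, Site C=145, Site L=65. Sum = 91 + 86 + 153 + 145 + 65 = 540.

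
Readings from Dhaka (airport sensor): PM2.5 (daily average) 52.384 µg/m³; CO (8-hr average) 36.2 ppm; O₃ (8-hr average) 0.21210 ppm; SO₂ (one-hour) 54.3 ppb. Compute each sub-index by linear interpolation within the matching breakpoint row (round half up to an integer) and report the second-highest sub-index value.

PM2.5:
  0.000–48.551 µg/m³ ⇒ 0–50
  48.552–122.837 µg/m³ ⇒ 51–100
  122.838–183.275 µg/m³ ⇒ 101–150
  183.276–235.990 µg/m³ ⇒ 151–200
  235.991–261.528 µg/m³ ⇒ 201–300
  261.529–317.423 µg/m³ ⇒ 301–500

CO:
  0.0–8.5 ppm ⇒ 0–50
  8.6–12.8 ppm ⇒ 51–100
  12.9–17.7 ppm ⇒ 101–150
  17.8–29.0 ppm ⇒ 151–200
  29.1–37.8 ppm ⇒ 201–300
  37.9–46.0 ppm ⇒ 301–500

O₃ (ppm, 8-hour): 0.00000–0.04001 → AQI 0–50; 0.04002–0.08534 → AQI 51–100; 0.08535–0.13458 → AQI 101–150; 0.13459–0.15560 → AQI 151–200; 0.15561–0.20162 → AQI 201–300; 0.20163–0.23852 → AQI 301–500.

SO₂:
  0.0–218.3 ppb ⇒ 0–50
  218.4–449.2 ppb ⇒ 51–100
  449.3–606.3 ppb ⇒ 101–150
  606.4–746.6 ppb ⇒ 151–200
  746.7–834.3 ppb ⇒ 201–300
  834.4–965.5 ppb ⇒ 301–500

282

PM2.5: row 48.552–122.837 (AQI 51–100). (100−51)·(52.384−48.552)/(122.837−48.552) + 51 = 49·3.832/74.285 + 51 ≈ 53.53 → 54.
CO: row 29.1–37.8 (AQI 201–300). (300−201)·(36.2−29.1)/(37.8−29.1) + 201 = 99·7.1/8.7 + 201 ≈ 281.79 → 282.
O₃: 0.21210 lies in 0.20163–0.23852, so I_lo=301, I_hi=500, C_lo=0.20163, C_hi=0.23852.
(500−301)/(0.23852−0.20163) × (0.21210−0.20163) + 301 = 199/0.03689 × 0.01047 + 301 ≈ 357.48 → 357.
SO₂: 54.3 ∈ [0.0, 218.3] ↔ index [0, 50].
0 + (54.3−0.0)·(50−0)/(218.3−0.0) = 0 + 54.3·50/218.3 ≈ 12.44, so AQI = 12.
Sub-indices: PM2.5→54, CO→282, O₃→357, SO₂→12. Ranked high→low: 357, 282, 54, 12. Second-highest sub-index = 282.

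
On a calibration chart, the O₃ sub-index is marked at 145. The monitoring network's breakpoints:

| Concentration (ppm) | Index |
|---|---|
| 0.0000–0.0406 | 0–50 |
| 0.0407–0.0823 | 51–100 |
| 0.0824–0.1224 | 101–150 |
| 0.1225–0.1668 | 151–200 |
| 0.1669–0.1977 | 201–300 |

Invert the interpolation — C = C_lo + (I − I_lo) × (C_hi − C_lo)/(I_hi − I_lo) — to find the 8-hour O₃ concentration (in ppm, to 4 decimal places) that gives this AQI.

AQI 145 lies in the 101–150 band, which corresponds to 0.0824–0.1224 ppm.
C = 0.0824 + (145−101)×(0.1224−0.0824)/(150−101) = 0.0824 + 44×0.0400/49 ≈ 0.118318 ppm → 0.1183 ppm to 4 dp.

0.1183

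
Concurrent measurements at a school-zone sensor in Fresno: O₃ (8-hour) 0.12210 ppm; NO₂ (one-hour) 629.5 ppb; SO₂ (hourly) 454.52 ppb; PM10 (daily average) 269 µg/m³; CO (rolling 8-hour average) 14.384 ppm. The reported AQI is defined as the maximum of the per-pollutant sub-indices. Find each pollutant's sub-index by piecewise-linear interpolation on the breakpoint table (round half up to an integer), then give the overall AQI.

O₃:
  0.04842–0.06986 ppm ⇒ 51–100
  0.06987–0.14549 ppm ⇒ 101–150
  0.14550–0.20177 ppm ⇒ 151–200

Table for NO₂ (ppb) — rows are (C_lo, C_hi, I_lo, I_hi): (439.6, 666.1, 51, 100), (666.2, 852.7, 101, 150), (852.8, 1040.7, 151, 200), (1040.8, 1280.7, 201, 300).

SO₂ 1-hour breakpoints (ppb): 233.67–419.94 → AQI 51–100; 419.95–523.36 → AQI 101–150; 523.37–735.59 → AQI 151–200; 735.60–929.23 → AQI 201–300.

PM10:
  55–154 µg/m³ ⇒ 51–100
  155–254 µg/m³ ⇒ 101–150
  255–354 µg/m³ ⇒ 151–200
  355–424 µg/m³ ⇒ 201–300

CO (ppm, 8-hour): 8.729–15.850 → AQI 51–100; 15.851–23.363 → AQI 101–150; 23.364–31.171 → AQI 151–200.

158

O₃: 0.12210 ∈ [0.06987, 0.14549] ↔ index [101, 150].
101 + (0.12210−0.06987)·(150−101)/(0.14549−0.06987) = 101 + 0.05223·49/0.07562 ≈ 134.84, so AQI = 135.
NO₂: row 439.6–666.1 (AQI 51–100). (100−51)·(629.5−439.6)/(666.1−439.6) + 51 = 49·189.9/226.5 + 51 ≈ 92.08 → 92.
SO₂: row 419.95–523.36 (AQI 101–150). (150−101)·(454.52−419.95)/(523.36−419.95) + 101 = 49·34.57/103.41 + 101 ≈ 117.38 → 117.
PM10: 269 lies in 255–354, so I_lo=151, I_hi=200, C_lo=255, C_hi=354.
(200−151)/(354−255) × (269−255) + 151 = 49/99 × 14 + 151 ≈ 157.93 → 158.
CO: 14.384 ∈ [8.729, 15.850] ↔ index [51, 100].
51 + (14.384−8.729)·(100−51)/(15.850−8.729) = 51 + 5.655·49/7.121 ≈ 89.91, so AQI = 90.
Sub-indices: O₃→135, NO₂→92, SO₂→117, PM10→158, CO→90. Overall AQI = max = 158; dominant pollutant is PM10.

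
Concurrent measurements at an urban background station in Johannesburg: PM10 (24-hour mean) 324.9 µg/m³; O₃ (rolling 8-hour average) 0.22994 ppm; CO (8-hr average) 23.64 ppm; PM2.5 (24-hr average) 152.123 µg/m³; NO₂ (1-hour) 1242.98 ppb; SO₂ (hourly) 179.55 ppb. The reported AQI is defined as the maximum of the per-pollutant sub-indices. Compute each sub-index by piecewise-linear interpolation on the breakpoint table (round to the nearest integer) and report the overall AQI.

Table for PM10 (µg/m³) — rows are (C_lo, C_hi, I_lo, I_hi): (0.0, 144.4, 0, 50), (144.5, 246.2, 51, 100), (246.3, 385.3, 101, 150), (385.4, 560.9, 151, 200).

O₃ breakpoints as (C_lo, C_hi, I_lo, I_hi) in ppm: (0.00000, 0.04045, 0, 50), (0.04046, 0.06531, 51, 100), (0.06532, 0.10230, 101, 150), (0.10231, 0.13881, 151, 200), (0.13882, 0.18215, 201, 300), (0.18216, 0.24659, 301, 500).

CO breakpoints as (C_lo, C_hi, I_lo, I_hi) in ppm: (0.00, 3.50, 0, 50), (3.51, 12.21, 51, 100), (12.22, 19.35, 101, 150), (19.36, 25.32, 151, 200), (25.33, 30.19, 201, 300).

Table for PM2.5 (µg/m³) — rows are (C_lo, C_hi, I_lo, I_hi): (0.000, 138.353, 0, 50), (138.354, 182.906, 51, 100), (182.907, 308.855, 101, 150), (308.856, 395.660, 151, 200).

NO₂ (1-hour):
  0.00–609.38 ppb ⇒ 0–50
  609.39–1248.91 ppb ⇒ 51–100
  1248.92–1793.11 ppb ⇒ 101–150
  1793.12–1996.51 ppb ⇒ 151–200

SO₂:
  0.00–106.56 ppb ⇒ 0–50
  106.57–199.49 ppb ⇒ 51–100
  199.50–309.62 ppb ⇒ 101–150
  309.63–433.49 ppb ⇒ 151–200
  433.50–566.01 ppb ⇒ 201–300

PM10: 324.9 ∈ [246.3, 385.3] ↔ index [101, 150].
101 + (324.9−246.3)·(150−101)/(385.3−246.3) = 101 + 78.6·49/139.0 ≈ 128.71, so AQI = 129.
O₃: 0.22994 ∈ [0.18216, 0.24659] ↔ index [301, 500].
301 + (0.22994−0.18216)·(500−301)/(0.24659−0.18216) = 301 + 0.04778·199/0.06443 ≈ 448.57, so AQI = 449.
CO: 23.64 ∈ [19.36, 25.32] ↔ index [151, 200].
151 + (23.64−19.36)·(200−151)/(25.32−19.36) = 151 + 4.28·49/5.96 ≈ 186.19, so AQI = 186.
PM2.5: row 138.354–182.906 (AQI 51–100). (100−51)·(152.123−138.354)/(182.906−138.354) + 51 = 49·13.769/44.552 + 51 ≈ 66.14 → 66.
NO₂ 1242.98: bracket 609.39–1248.91 → index 51–100; slope 49/639.52, offset 633.59.
AQI = 51 + 49/639.52·633.59 ≈ 99.55 ⇒ 100.
SO₂: row 106.57–199.49 (AQI 51–100). (100−51)·(179.55−106.57)/(199.49−106.57) + 51 = 49·72.98/92.92 + 51 ≈ 89.48 → 89.
Sub-indices: PM10→129, O₃→449, CO→186, PM2.5→66, NO₂→100, SO₂→89. Overall AQI = max = 449; dominant pollutant is O₃.

449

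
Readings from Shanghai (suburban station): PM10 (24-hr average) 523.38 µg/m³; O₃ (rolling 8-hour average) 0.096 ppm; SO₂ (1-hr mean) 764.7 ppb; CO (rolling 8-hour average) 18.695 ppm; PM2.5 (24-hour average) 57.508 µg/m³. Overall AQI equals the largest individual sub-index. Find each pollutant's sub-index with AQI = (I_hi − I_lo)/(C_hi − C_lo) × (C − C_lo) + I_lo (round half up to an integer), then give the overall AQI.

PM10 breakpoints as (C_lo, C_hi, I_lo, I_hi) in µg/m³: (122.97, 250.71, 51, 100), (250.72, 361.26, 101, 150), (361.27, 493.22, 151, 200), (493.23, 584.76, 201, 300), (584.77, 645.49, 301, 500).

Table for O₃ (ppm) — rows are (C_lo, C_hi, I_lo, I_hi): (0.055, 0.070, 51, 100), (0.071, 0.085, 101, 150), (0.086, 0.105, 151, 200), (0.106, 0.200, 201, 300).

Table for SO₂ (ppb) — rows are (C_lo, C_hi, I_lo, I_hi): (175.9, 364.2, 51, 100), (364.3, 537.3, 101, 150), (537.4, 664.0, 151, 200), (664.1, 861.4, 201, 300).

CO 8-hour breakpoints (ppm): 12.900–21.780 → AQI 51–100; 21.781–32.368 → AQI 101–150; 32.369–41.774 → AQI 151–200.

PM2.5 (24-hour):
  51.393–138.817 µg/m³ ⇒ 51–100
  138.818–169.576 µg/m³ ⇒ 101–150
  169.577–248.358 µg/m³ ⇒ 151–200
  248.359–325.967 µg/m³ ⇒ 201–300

251

PM10: 523.38 ∈ [493.23, 584.76] ↔ index [201, 300].
201 + (523.38−493.23)·(300−201)/(584.76−493.23) = 201 + 30.15·99/91.53 ≈ 233.61, so AQI = 234.
O₃: 0.096 lies in 0.086–0.105, so I_lo=151, I_hi=200, C_lo=0.086, C_hi=0.105.
(200−151)/(0.105−0.086) × (0.096−0.086) + 151 = 49/0.019 × 0.010 + 151 ≈ 176.79 → 177.
SO₂: 764.7 ∈ [664.1, 861.4] ↔ index [201, 300].
201 + (764.7−664.1)·(300−201)/(861.4−664.1) = 201 + 100.6·99/197.3 ≈ 251.48, so AQI = 251.
CO: 18.695 ∈ [12.900, 21.780] ↔ index [51, 100].
51 + (18.695−12.900)·(100−51)/(21.780−12.900) = 51 + 5.795·49/8.880 ≈ 82.98, so AQI = 83.
PM2.5: 57.508 ∈ [51.393, 138.817] ↔ index [51, 100].
51 + (57.508−51.393)·(100−51)/(138.817−51.393) = 51 + 6.115·49/87.424 ≈ 54.43, so AQI = 54.
Sub-indices: PM10→234, O₃→177, SO₂→251, CO→83, PM2.5→54. Overall AQI = max = 251; dominant pollutant is SO₂.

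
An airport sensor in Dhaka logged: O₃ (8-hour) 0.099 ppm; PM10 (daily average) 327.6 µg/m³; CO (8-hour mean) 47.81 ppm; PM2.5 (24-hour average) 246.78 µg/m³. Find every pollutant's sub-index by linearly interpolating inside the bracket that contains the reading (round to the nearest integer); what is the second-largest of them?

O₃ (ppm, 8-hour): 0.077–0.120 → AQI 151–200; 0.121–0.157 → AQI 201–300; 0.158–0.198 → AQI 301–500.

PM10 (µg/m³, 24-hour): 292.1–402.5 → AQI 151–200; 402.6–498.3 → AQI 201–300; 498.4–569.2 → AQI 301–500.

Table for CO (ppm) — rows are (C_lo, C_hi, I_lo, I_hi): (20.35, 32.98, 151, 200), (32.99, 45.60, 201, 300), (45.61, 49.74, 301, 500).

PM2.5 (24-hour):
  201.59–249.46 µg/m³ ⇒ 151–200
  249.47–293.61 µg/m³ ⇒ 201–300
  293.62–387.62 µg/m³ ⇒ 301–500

O₃: row 0.077–0.120 (AQI 151–200). (200−151)·(0.099−0.077)/(0.120−0.077) + 151 = 49·0.022/0.043 + 151 ≈ 176.07 → 176.
PM10: 327.6 ∈ [292.1, 402.5] ↔ index [151, 200].
151 + (327.6−292.1)·(200−151)/(402.5−292.1) = 151 + 35.5·49/110.4 ≈ 166.76, so AQI = 167.
CO: 47.81 ∈ [45.61, 49.74] ↔ index [301, 500].
301 + (47.81−45.61)·(500−301)/(49.74−45.61) = 301 + 2.20·199/4.13 ≈ 407.00, so AQI = 407.
PM2.5 246.78: bracket 201.59–249.46 → index 151–200; slope 49/47.87, offset 45.19.
AQI = 151 + 49/47.87·45.19 ≈ 197.26 ⇒ 197.
Sub-indices: O₃→176, PM10→167, CO→407, PM2.5→197. Ranked high→low: 407, 197, 176, 167. Second-highest sub-index = 197.

197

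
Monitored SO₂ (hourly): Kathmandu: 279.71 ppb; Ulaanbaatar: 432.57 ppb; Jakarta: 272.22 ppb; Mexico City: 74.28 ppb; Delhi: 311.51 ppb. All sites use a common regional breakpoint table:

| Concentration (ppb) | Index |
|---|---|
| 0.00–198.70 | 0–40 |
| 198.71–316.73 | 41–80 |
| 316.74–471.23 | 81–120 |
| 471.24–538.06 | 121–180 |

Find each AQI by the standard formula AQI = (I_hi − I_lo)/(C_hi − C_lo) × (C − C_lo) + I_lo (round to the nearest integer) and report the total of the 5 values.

Kathmandu: 279.71 ∈ [198.71, 316.73] ↔ index [41, 80].
41 + (279.71−198.71)·(80−41)/(316.73−198.71) = 41 + 81.00·39/118.02 ≈ 67.77, so AQI = 68.
Ulaanbaatar: row 316.74–471.23 (AQI 81–120). (120−81)·(432.57−316.74)/(471.23−316.74) + 81 = 39·115.83/154.49 + 81 ≈ 110.24 → 110.
Jakarta 272.22: bracket 198.71–316.73 → index 41–80; slope 39/118.02, offset 73.51.
AQI = 41 + 39/118.02·73.51 ≈ 65.29 ⇒ 65.
Mexico City: row 0.00–198.70 (AQI 0–40). (40−0)·(74.28−0.00)/(198.70−0.00) + 0 = 40·74.28/198.70 + 0 ≈ 14.95 → 15.
Delhi: 311.51 ∈ [198.71, 316.73] ↔ index [41, 80].
41 + (311.51−198.71)·(80−41)/(316.73−198.71) = 41 + 112.80·39/118.02 ≈ 78.28, so AQI = 78.
AQIs: Kathmandu=68, Ulaanbaatar=110, Jakarta=65, Mexico City=15, Delhi=78. Sum = 68 + 110 + 65 + 15 + 78 = 336.

336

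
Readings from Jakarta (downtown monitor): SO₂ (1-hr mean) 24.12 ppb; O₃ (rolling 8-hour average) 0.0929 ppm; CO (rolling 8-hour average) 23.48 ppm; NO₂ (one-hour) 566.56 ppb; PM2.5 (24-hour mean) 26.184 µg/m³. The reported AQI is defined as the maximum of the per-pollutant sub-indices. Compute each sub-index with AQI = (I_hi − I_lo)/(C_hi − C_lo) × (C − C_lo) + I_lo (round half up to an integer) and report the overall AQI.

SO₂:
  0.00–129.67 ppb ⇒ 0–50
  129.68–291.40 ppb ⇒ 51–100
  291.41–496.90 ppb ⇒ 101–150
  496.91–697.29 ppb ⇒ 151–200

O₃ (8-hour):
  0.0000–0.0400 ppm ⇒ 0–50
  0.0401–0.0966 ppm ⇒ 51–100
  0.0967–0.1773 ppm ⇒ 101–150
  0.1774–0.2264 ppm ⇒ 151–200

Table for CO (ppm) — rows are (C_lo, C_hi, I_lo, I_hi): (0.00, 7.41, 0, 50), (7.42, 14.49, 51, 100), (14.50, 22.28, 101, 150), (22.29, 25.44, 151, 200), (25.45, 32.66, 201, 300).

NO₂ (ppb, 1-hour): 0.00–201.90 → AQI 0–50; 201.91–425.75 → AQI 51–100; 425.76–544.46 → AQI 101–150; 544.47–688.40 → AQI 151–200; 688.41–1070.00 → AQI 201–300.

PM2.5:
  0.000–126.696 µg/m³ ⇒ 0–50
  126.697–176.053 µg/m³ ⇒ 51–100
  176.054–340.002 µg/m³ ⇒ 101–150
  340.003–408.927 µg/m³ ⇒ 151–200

170

SO₂: 24.12 lies in 0.00–129.67, so I_lo=0, I_hi=50, C_lo=0.00, C_hi=129.67.
(50−0)/(129.67−0.00) × (24.12−0.00) + 0 = 50/129.67 × 24.12 + 0 ≈ 9.30 → 9.
O₃: row 0.0401–0.0966 (AQI 51–100). (100−51)·(0.0929−0.0401)/(0.0966−0.0401) + 51 = 49·0.0528/0.0565 + 51 ≈ 96.79 → 97.
CO: 23.48 ∈ [22.29, 25.44] ↔ index [151, 200].
151 + (23.48−22.29)·(200−151)/(25.44−22.29) = 151 + 1.19·49/3.15 ≈ 169.51, so AQI = 170.
NO₂: 566.56 lies in 544.47–688.40, so I_lo=151, I_hi=200, C_lo=544.47, C_hi=688.40.
(200−151)/(688.40−544.47) × (566.56−544.47) + 151 = 49/143.93 × 22.09 + 151 ≈ 158.52 → 159.
PM2.5: 26.184 ∈ [0.000, 126.696] ↔ index [0, 50].
0 + (26.184−0.000)·(50−0)/(126.696−0.000) = 0 + 26.184·50/126.696 ≈ 10.33, so AQI = 10.
Sub-indices: SO₂→9, O₃→97, CO→170, NO₂→159, PM2.5→10. Overall AQI = max = 170; dominant pollutant is CO.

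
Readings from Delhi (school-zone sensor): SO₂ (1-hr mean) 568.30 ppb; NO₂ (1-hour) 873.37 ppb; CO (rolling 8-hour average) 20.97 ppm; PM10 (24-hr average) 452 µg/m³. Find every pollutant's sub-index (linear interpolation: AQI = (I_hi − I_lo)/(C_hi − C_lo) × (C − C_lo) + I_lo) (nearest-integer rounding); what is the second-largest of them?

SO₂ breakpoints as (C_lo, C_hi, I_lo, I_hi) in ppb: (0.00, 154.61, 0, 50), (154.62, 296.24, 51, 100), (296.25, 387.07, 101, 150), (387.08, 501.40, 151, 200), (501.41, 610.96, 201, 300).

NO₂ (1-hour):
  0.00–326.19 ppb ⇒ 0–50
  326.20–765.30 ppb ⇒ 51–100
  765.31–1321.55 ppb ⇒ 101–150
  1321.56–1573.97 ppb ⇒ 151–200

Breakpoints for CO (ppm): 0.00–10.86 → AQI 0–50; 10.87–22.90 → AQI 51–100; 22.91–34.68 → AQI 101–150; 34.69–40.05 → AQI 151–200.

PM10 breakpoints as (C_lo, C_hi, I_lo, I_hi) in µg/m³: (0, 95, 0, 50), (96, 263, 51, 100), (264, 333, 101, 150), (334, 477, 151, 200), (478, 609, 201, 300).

SO₂: 568.30 ∈ [501.41, 610.96] ↔ index [201, 300].
201 + (568.30−501.41)·(300−201)/(610.96−501.41) = 201 + 66.89·99/109.55 ≈ 261.45, so AQI = 261.
NO₂ 873.37: bracket 765.31–1321.55 → index 101–150; slope 49/556.24, offset 108.06.
AQI = 101 + 49/556.24·108.06 ≈ 110.52 ⇒ 111.
CO: row 10.87–22.90 (AQI 51–100). (100−51)·(20.97−10.87)/(22.90−10.87) + 51 = 49·10.10/12.03 + 51 ≈ 92.14 → 92.
PM10: 452 lies in 334–477, so I_lo=151, I_hi=200, C_lo=334, C_hi=477.
(200−151)/(477−334) × (452−334) + 151 = 49/143 × 118 + 151 ≈ 191.43 → 191.
Sub-indices: SO₂→261, NO₂→111, CO→92, PM10→191. Ranked high→low: 261, 191, 111, 92. Second-highest sub-index = 191.

191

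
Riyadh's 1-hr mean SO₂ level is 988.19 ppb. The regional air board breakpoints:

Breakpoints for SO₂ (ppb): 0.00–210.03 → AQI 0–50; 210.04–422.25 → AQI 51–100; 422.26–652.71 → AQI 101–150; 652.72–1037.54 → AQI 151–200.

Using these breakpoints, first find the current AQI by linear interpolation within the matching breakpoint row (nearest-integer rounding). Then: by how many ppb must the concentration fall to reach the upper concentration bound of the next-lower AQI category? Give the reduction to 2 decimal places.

SO₂ 988.19: bracket 652.72–1037.54 → index 151–200; slope 49/384.82, offset 335.47.
AQI = 151 + 49/384.82·335.47 ≈ 193.72 ⇒ 194.
Current AQI 194 is in the Unhealthy range (151–200). The next-lower category tops out at AQI 150, whose upper concentration bound is 652.71 ppb.
Reduction needed = 988.19 − 652.71 = 335.48 ppb.

335.48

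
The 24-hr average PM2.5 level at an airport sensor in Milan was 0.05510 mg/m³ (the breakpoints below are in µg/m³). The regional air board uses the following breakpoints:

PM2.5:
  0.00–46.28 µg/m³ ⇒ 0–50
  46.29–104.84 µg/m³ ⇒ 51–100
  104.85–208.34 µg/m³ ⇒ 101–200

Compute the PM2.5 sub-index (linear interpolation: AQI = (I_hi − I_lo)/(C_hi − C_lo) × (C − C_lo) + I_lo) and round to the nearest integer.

Convert: 0.05510 mg/m³ = 55.10 µg/m³.
PM2.5: 55.10 ∈ [46.29, 104.84] ↔ index [51, 100].
51 + (55.10−46.29)·(100−51)/(104.84−46.29) = 51 + 8.81·49/58.55 ≈ 58.37, so AQI = 58.

58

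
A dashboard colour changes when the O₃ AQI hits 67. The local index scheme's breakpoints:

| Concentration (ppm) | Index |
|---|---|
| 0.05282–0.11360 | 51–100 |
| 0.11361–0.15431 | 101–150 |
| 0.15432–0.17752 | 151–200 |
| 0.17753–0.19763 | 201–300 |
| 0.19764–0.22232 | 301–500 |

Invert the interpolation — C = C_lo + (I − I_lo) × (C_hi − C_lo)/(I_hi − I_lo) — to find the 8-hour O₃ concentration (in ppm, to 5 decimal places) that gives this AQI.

0.07267

AQI 67 lies in the 51–100 band, which corresponds to 0.05282–0.11360 ppm.
C = 0.05282 + (67−51)×(0.11360−0.05282)/(100−51) = 0.05282 + 16×0.06078/49 ≈ 0.0726665 ppm → 0.07267 ppm to 5 dp.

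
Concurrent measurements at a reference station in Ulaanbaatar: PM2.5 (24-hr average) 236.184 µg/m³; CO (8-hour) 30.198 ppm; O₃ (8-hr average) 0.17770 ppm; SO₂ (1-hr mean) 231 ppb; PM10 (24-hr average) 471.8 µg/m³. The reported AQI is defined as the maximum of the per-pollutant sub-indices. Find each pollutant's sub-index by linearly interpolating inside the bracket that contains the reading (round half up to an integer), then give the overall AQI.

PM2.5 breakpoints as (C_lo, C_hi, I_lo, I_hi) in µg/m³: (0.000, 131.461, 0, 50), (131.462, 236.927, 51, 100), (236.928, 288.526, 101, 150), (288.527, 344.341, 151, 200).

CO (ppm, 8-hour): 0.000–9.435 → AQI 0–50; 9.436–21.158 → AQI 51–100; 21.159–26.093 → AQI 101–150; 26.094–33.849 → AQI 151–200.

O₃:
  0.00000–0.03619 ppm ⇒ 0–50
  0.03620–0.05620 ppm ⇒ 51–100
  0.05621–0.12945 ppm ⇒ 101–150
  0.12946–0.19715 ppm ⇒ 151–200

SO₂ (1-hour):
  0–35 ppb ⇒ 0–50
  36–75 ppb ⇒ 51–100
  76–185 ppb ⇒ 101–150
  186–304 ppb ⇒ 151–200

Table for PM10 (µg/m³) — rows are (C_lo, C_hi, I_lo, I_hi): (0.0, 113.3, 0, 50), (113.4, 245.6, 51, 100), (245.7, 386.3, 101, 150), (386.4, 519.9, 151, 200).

186

PM2.5: row 131.462–236.927 (AQI 51–100). (100−51)·(236.184−131.462)/(236.927−131.462) + 51 = 49·104.722/105.465 + 51 ≈ 99.65 → 100.
CO 30.198: bracket 26.094–33.849 → index 151–200; slope 49/7.755, offset 4.104.
AQI = 151 + 49/7.755·4.104 ≈ 176.93 ⇒ 177.
O₃: 0.17770 lies in 0.12946–0.19715, so I_lo=151, I_hi=200, C_lo=0.12946, C_hi=0.19715.
(200−151)/(0.19715−0.12946) × (0.17770−0.12946) + 151 = 49/0.06769 × 0.04824 + 151 ≈ 185.92 → 186.
SO₂: 231 lies in 186–304, so I_lo=151, I_hi=200, C_lo=186, C_hi=304.
(200−151)/(304−186) × (231−186) + 151 = 49/118 × 45 + 151 ≈ 169.69 → 170.
PM10: 471.8 lies in 386.4–519.9, so I_lo=151, I_hi=200, C_lo=386.4, C_hi=519.9.
(200−151)/(519.9−386.4) × (471.8−386.4) + 151 = 49/133.5 × 85.4 + 151 ≈ 182.35 → 182.
Sub-indices: PM2.5→100, CO→177, O₃→186, SO₂→170, PM10→182. Overall AQI = max = 186; dominant pollutant is O₃.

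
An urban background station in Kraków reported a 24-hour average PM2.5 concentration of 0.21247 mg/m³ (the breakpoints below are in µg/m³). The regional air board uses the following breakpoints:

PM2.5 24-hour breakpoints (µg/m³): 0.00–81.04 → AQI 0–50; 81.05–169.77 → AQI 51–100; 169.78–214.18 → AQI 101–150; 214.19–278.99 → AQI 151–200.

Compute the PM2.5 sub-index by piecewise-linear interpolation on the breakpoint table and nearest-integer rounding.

Convert: 0.21247 mg/m³ = 212.47 µg/m³.
PM2.5 212.47: bracket 169.78–214.18 → index 101–150; slope 49/44.40, offset 42.69.
AQI = 101 + 49/44.40·42.69 ≈ 148.11 ⇒ 148.

148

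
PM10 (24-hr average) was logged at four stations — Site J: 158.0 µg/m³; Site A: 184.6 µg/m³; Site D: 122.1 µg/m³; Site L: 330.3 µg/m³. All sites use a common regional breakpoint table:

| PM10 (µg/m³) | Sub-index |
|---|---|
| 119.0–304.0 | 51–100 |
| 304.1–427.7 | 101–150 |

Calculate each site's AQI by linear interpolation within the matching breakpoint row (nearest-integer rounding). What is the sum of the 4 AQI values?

Site J: 158.0 lies in 119.0–304.0, so I_lo=51, I_hi=100, C_lo=119.0, C_hi=304.0.
(100−51)/(304.0−119.0) × (158.0−119.0) + 51 = 49/185.0 × 39.0 + 51 ≈ 61.33 → 61.
Site A: 184.6 lies in 119.0–304.0, so I_lo=51, I_hi=100, C_lo=119.0, C_hi=304.0.
(100−51)/(304.0−119.0) × (184.6−119.0) + 51 = 49/185.0 × 65.6 + 51 ≈ 68.38 → 68.
Site D: 122.1 ∈ [119.0, 304.0] ↔ index [51, 100].
51 + (122.1−119.0)·(100−51)/(304.0−119.0) = 51 + 3.1·49/185.0 ≈ 51.82, so AQI = 52.
Site L: 330.3 lies in 304.1–427.7, so I_lo=101, I_hi=150, C_lo=304.1, C_hi=427.7.
(150−101)/(427.7−304.1) × (330.3−304.1) + 101 = 49/123.6 × 26.2 + 101 ≈ 111.39 → 111.
AQIs: Site J=61, Site A=68, Site D=52, Site L=111. Sum = 61 + 68 + 52 + 111 = 292.

292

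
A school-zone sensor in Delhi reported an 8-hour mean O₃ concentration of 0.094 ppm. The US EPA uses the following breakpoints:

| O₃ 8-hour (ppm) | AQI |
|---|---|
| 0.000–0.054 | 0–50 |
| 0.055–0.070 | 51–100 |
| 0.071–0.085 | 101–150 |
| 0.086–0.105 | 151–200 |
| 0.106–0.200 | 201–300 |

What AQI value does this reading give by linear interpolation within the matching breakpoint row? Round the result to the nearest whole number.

O₃ 0.094: bracket 0.086–0.105 → index 151–200; slope 49/0.019, offset 0.008.
AQI = 151 + 49/0.019·0.008 ≈ 171.63 ⇒ 172.

172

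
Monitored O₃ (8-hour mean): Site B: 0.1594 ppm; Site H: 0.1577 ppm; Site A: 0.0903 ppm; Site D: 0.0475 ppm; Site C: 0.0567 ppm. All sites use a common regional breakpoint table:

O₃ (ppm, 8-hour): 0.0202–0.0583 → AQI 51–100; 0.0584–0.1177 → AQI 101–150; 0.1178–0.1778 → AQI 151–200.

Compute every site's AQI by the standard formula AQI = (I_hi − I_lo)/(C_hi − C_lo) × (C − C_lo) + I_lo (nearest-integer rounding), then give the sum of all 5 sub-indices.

Site B: row 0.1178–0.1778 (AQI 151–200). (200−151)·(0.1594−0.1178)/(0.1778−0.1178) + 151 = 49·0.0416/0.0600 + 151 ≈ 184.97 → 185.
Site H: 0.1577 ∈ [0.1178, 0.1778] ↔ index [151, 200].
151 + (0.1577−0.1178)·(200−151)/(0.1778−0.1178) = 151 + 0.0399·49/0.0600 ≈ 183.59, so AQI = 184.
Site A: 0.0903 lies in 0.0584–0.1177, so I_lo=101, I_hi=150, C_lo=0.0584, C_hi=0.1177.
(150−101)/(0.1177−0.0584) × (0.0903−0.0584) + 101 = 49/0.0593 × 0.0319 + 101 ≈ 127.36 → 127.
Site D: row 0.0202–0.0583 (AQI 51–100). (100−51)·(0.0475−0.0202)/(0.0583−0.0202) + 51 = 49·0.0273/0.0381 + 51 ≈ 86.11 → 86.
Site C 0.0567: bracket 0.0202–0.0583 → index 51–100; slope 49/0.0381, offset 0.0365.
AQI = 51 + 49/0.0381·0.0365 ≈ 97.94 ⇒ 98.
AQIs: Site B=185, Site H=184, Site A=127, Site D=86, Site C=98. Sum = 185 + 184 + 127 + 86 + 98 = 680.

680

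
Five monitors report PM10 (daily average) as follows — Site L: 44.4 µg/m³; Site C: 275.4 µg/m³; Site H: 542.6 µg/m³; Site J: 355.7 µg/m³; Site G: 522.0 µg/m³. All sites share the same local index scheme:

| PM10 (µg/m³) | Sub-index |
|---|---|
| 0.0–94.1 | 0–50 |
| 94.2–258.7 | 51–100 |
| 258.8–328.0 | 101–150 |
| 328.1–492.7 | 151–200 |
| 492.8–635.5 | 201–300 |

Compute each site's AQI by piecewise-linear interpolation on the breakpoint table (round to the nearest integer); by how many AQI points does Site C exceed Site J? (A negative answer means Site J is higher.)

Site L: 44.4 ∈ [0.0, 94.1] ↔ index [0, 50].
0 + (44.4−0.0)·(50−0)/(94.1−0.0) = 0 + 44.4·50/94.1 ≈ 23.59, so AQI = 24.
Site C: 275.4 lies in 258.8–328.0, so I_lo=101, I_hi=150, C_lo=258.8, C_hi=328.0.
(150−101)/(328.0−258.8) × (275.4−258.8) + 101 = 49/69.2 × 16.6 + 101 ≈ 112.75 → 113.
Site H: row 492.8–635.5 (AQI 201–300). (300−201)·(542.6−492.8)/(635.5−492.8) + 201 = 99·49.8/142.7 + 201 ≈ 235.55 → 236.
Site J: 355.7 ∈ [328.1, 492.7] ↔ index [151, 200].
151 + (355.7−328.1)·(200−151)/(492.7−328.1) = 151 + 27.6·49/164.6 ≈ 159.22, so AQI = 159.
Site G: 522.0 ∈ [492.8, 635.5] ↔ index [201, 300].
201 + (522.0−492.8)·(300−201)/(635.5−492.8) = 201 + 29.2·99/142.7 ≈ 221.26, so AQI = 221.
AQIs: Site L=24, Site C=113, Site H=236, Site J=159, Site G=221. Site C (113) − Site J (159) = -46.

-46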